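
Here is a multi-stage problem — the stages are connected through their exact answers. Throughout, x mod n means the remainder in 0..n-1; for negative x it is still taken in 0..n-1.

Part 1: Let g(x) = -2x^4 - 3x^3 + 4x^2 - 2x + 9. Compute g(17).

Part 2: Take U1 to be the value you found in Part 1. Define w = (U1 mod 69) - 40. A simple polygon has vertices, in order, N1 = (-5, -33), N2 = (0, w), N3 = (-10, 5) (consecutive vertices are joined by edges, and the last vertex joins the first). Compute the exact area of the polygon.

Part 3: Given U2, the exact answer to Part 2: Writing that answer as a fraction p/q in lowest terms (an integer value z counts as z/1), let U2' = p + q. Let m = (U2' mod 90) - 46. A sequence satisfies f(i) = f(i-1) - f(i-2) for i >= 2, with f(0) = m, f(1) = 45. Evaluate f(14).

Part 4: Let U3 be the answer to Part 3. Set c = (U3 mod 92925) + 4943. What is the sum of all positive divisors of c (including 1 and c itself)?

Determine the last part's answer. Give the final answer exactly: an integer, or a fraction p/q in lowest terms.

Part 1: -2*(17)^4 - 3*(17)^3 + 4*(17)^2 - 2*(17)^1 + 9 = (-167042) + (-14739) + (1156) + (-34) + (9) = -180650; answer -180650
Part 2: U1 = -180650; w = 21; cross terms: (-5*21 - 0*-33)=-105, (0*5 - -10*21)=210, (-10*-33 - -5*5)=355; twice the area = |460| = 460; area = 230; answer 230
Part 3: U2 = 230; threaded value p + q = 231; m = 5; f(2) = 1*(45) - 1*(5) = 40; iterating: f(2)=40, f(3)=-5, f(4)=-45, f(5)=-40, f(6)=5, f(7)=45, f(8)=40, f(9)=-5, f(10)=-45, f(11)=-40, f(12)=5, f(13)=45, f(14)=40; answer 40
Part 4: U3 = 40; c = 4983; 4983 = 3 * 11 * 151; sigma = (1 + 3) * (1 + 11) * (1 + 151) = 4 * 12 * 152 = 7296; answer 7296

7296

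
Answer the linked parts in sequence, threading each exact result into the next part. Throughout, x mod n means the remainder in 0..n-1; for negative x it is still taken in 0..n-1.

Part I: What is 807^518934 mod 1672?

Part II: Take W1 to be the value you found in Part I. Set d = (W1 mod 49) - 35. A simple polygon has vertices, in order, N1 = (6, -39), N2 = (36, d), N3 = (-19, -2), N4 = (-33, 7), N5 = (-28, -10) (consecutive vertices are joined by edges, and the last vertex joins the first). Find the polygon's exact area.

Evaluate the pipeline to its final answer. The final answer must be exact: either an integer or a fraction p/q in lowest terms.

3011/2

Part I: squarings mod 1672: 807^1=807, 807^2=841, 807^4=25, 807^8=625, 807^16=1049, 807^32=225, 807^64=465, 807^128=537, 807^256=785, 807^512=929, 807^1024=289, 807^2048=1593, 807^4096=1225, 807^8192=841, 807^16384=25, 807^32768=625, 807^65536=1049, 807^131072=225, 807^262144=465; 807^518934 = 807^2 * 807^4 * 807^16 * 807^256 * 807^512 * 807^2048 * 807^8192 * 807^16384 * 807^32768 * 807^65536 * 807^131072 * 807^262144 = 729 (mod 1672); answer 729
Part II: W1 = 729; d = 8; cross terms: (6*8 - 36*-39)=1452, (36*-2 - -19*8)=80, (-19*7 - -33*-2)=-199, (-33*-10 - -28*7)=526, (-28*-39 - 6*-10)=1152; twice the area = |3011| = 3011; area = 3011/2; answer 3011/2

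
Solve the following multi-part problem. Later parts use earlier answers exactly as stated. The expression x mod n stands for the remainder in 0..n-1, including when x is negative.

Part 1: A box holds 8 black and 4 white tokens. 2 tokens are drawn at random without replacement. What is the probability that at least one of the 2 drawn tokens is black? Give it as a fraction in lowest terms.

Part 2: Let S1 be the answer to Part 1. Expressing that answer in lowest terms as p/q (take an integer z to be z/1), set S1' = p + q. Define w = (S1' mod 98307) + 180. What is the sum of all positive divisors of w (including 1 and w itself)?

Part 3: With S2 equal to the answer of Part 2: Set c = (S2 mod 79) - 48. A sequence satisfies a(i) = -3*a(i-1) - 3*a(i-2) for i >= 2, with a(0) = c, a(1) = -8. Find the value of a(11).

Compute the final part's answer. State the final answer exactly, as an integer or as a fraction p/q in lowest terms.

Part 1: total draws C(12,2) = 66; complement C(4,2) = 6; favorable 66 - 6 = 60; P = 10/11; answer 10/11
Part 2: S1 = 10/11; threaded value p + q = 21; w = 201; 201 = 3 * 67; sigma = (1 + 3) * (1 + 67) = 4 * 68 = 272; answer 272
Part 3: S2 = 272; c = -13; a(2) = -3*(-8) - 3*(-13) = 63; iterating: a(2)=63, a(3)=-165, a(4)=306, a(5)=-423, a(6)=351, a(7)=216, a(8)=-1701, a(9)=4455, a(10)=-8262, a(11)=11421; answer 11421

11421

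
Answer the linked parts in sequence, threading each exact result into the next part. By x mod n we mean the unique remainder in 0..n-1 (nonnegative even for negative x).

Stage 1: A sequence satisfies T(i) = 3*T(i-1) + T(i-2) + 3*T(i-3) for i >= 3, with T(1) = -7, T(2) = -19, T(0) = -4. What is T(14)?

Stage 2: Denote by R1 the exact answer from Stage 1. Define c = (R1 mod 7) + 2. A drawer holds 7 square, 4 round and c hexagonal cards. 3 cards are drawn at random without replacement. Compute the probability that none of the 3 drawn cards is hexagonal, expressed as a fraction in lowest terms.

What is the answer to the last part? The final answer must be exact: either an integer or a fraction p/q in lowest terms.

Stage 1: T(3) = 3*(-19) + 1*(-7) + 3*(-4) = -76; iterating: T(3)=-76, T(4)=-268, T(5)=-937, T(6)=-3307, T(7)=-11662, T(8)=-41104, T(9)=-144895, T(10)=-510775, T(11)=-1800532, T(12)=-6347056, T(13)=-22374025, T(14)=-78870727; answer -78870727
Stage 2: R1 = -78870727; c = 4; total draws C(15,3) = 455; favorable C(11,3) = 165; P = 33/91; answer 33/91

33/91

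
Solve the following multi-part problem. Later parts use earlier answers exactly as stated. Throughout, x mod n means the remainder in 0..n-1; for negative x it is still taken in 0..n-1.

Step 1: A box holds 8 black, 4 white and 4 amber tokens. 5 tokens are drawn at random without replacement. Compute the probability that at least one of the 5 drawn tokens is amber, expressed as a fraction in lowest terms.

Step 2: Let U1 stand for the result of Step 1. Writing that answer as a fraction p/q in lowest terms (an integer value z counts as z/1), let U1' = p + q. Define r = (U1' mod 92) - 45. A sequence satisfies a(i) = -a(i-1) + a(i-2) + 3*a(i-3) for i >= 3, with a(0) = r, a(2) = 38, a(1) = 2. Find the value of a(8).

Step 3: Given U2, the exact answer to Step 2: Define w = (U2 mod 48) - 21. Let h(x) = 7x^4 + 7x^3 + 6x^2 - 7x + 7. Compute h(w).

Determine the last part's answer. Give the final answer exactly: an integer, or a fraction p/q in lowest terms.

93980

Step 1: total draws C(16,5) = 4368; complement C(12,5) = 792; favorable 4368 - 792 = 3576; P = 149/182; answer 149/182
Step 2: U1 = 149/182; threaded value p + q = 331; r = 10; a(3) = -1*(38) + 1*(2) + 3*(10) = -6; iterating: a(3)=-6, a(4)=50, a(5)=58, a(6)=-26, a(7)=234, a(8)=-86; answer -86
Step 3: U2 = -86; w = -11; 7*(-11)^4 + 7*(-11)^3 + 6*(-11)^2 - 7*(-11)^1 + 7 = (102487) + (-9317) + (726) + (77) + (7) = 93980; answer 93980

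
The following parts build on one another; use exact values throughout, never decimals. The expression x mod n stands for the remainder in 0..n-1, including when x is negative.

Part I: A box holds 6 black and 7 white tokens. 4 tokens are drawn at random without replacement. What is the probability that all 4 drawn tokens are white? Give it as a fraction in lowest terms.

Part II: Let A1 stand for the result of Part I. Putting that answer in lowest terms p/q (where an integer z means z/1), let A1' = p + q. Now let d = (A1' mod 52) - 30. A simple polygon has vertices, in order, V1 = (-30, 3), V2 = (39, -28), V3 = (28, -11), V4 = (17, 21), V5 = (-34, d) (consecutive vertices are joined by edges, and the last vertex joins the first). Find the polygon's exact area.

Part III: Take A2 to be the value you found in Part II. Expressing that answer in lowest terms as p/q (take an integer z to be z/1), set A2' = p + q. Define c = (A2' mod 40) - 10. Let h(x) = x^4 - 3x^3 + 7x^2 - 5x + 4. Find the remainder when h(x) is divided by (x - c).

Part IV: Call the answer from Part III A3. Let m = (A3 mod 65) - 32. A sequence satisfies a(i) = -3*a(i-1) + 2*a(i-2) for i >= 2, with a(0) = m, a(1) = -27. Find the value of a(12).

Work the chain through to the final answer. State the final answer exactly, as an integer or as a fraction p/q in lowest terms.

23306627

Part I: total draws C(13,4) = 715; favorable C(7,4) = 35; P = 7/143; answer 7/143
Part II: A1 = 7/143; threaded value p + q = 150; d = 16; cross terms: (-30*-28 - 39*3)=723, (39*-11 - 28*-28)=355, (28*21 - 17*-11)=775, (17*16 - -34*21)=986, (-34*3 - -30*16)=378; twice the area = |3217| = 3217; area = 3217/2; answer 3217/2
Part III: A2 = 3217/2; threaded value p + q = 3219; c = 9; remainder = value at the root: 1*(9)^4 - 3*(9)^3 + 7*(9)^2 - 5*(9)^1 + 4 = (6561) + (-2187) + (567) + (-45) + (4) = 4900; answer 4900
Part IV: A3 = 4900; m = -7; a(2) = -3*(-27) + 2*(-7) = 67; iterating: a(2)=67, a(3)=-255, a(4)=899, a(5)=-3207, a(6)=11419, a(7)=-40671, a(8)=144851, a(9)=-515895, a(10)=1837387, a(11)=-6543951, a(12)=23306627; answer 23306627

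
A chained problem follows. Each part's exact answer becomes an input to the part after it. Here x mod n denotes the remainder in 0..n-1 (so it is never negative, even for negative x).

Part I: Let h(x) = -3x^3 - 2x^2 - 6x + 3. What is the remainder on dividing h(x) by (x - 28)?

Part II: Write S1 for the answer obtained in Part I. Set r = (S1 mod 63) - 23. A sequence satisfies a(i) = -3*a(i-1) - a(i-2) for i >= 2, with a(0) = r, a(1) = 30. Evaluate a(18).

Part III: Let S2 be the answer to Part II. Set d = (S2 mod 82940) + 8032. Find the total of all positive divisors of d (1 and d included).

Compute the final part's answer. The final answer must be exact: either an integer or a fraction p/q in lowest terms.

46240

Part I: remainder = value at the root: -3*(28)^3 - 2*(28)^2 - 6*(28)^1 + 3 = (-65856) + (-1568) + (-168) + (3) = -67589; answer -67589
Part II: S1 = -67589; r = -13; a(2) = -3*(30) - 1*(-13) = -77; iterating: a(2)=-77, a(3)=201, a(4)=-526, a(5)=1377, a(6)=-3605, a(7)=9438, a(8)=-24709, a(9)=64689, a(10)=-169358, a(11)=443385, a(12)=-1160797, a(13)=3039006, a(14)=-7956221, a(15)=20829657, a(16)=-54532750, a(17)=142768593, a(18)=-373773029; answer -373773029
Part III: S2 = -373773029; d = 45583; 45583 = 79 * 577; sigma = (1 + 79) * (1 + 577) = 80 * 578 = 46240; answer 46240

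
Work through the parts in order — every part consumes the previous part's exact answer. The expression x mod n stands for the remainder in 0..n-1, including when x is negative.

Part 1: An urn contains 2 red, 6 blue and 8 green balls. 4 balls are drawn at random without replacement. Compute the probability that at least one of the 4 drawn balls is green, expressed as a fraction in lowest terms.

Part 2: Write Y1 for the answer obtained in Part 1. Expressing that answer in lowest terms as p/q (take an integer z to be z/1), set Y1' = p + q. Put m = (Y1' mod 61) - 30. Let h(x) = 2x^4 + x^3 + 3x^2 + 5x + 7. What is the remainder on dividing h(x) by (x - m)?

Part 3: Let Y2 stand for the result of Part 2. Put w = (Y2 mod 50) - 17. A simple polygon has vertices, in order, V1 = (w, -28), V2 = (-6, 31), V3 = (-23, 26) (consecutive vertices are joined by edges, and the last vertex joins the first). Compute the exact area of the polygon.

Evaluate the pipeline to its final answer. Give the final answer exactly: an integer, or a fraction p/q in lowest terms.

Part 1: total draws C(16,4) = 1820; complement C(8,4) = 70; favorable 1820 - 70 = 1750; P = 25/26; answer 25/26
Part 2: Y1 = 25/26; threaded value p + q = 51; m = 21; remainder = value at the root: 2*(21)^4 + 1*(21)^3 + 3*(21)^2 + 5*(21)^1 + 7 = (388962) + (9261) + (1323) + (105) + (7) = 399658; answer 399658
Part 3: Y2 = 399658; w = -9; cross terms: (-9*31 - -6*-28)=-447, (-6*26 - -23*31)=557, (-23*-28 - -9*26)=878; twice the area = |988| = 988; area = 494; answer 494

494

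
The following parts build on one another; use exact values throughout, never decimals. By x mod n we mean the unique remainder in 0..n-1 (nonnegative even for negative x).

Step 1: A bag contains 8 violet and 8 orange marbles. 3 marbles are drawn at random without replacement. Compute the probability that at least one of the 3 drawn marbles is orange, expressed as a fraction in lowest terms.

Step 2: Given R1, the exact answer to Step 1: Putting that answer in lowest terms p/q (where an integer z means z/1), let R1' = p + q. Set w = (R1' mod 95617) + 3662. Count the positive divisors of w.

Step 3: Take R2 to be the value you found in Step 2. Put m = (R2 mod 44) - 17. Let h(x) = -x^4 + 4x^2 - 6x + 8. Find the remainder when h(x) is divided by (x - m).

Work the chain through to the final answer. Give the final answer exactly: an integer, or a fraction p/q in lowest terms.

Step 1: total draws C(16,3) = 560; complement C(8,3) = 56; favorable 560 - 56 = 504; P = 9/10; answer 9/10
Step 2: R1 = 9/10; threaded value p + q = 19; w = 3681; 3681 = 3^2 * 409; number of divisors = (2+1) * (1+1) = 6; answer 6
Step 3: R2 = 6; m = -11; remainder = value at the root: -1*(-11)^4 + 4*(-11)^2 - 6*(-11)^1 + 8 = (-14641) + (484) + (66) + (8) = -14083; answer -14083

-14083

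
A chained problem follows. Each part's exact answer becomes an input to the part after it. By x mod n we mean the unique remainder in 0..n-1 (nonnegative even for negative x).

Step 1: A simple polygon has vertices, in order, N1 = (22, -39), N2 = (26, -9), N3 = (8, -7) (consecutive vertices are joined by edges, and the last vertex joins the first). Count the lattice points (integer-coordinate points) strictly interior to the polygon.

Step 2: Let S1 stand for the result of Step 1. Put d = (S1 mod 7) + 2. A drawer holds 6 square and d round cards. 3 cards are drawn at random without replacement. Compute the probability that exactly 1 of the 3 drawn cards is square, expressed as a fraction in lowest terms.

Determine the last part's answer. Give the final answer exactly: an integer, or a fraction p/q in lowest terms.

6/13

Step 1: cross terms: (22*-9 - 26*-39)=816, (26*-7 - 8*-9)=-110, (8*-39 - 22*-7)=-158; twice the area = |548| = 548; area = 274; boundary points = 2 + 2 + 2 = 6; strictly interior points = area - boundary/2 + 1 = 272; answer 272
Step 2: S1 = 272; d = 8; total draws C(14,3) = 364; favorable C(6,1)*C(8,2) = 168; P = 6/13; answer 6/13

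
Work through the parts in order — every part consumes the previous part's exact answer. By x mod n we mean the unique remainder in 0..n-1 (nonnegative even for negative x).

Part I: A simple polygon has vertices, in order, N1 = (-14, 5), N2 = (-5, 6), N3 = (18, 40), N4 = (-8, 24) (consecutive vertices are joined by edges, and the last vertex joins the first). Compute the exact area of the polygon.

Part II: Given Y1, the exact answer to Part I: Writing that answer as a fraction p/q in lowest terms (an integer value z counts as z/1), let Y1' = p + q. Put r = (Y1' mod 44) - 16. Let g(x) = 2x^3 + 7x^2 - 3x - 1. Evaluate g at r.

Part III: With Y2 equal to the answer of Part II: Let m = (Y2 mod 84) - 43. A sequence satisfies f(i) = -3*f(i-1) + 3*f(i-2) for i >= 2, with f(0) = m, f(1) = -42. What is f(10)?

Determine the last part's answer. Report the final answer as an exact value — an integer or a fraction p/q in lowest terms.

Part I: cross terms: (-14*6 - -5*5)=-59, (-5*40 - 18*6)=-308, (18*24 - -8*40)=752, (-8*5 - -14*24)=296; twice the area = |681| = 681; area = 681/2; answer 681/2
Part II: Y1 = 681/2; threaded value p + q = 683; r = 7; 2*(7)^3 + 7*(7)^2 - 3*(7)^1 - 1 = (686) + (343) + (-21) + (-1) = 1007; answer 1007
Part III: Y2 = 1007; m = 40; f(2) = -3*(-42) + 3*(40) = 246; iterating: f(2)=246, f(3)=-864, f(4)=3330, f(5)=-12582, f(6)=47736, f(7)=-180954, f(8)=686070, f(9)=-2601072, f(10)=9861426; answer 9861426

9861426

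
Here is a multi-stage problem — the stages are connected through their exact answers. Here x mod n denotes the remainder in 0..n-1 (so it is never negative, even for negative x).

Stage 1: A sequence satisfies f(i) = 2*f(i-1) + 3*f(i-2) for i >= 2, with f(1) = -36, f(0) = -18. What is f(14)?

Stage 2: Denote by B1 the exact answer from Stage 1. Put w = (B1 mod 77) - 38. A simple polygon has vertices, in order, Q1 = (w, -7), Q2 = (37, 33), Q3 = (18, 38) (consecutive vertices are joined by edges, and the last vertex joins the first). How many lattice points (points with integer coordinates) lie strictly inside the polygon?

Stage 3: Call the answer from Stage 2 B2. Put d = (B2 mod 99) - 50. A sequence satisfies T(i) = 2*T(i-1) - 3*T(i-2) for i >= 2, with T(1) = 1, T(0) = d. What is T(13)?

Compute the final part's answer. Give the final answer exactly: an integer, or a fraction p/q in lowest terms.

Stage 1: f(2) = 2*(-36) + 3*(-18) = -126; iterating: f(2)=-126, f(3)=-360, f(4)=-1098, f(5)=-3276, f(6)=-9846, f(7)=-29520, f(8)=-88578, f(9)=-265716, f(10)=-797166, f(11)=-2391480, f(12)=-7174458, f(13)=-21523356, f(14)=-64570086; answer -64570086
Stage 2: B1 = -64570086; w = -3; cross terms: (-3*33 - 37*-7)=160, (37*38 - 18*33)=812, (18*-7 - -3*38)=-12; twice the area = |960| = 960; area = 480; boundary points = 40 + 1 + 3 = 44; strictly interior points = area - boundary/2 + 1 = 459; answer 459
Stage 3: B2 = 459; d = 13; T(2) = 2*(1) - 3*(13) = -37; iterating: T(2)=-37, T(3)=-77, T(4)=-43, T(5)=145, T(6)=419, T(7)=403, T(8)=-451, T(9)=-2111, T(10)=-2869, T(11)=595, T(12)=9797, T(13)=17809; answer 17809

17809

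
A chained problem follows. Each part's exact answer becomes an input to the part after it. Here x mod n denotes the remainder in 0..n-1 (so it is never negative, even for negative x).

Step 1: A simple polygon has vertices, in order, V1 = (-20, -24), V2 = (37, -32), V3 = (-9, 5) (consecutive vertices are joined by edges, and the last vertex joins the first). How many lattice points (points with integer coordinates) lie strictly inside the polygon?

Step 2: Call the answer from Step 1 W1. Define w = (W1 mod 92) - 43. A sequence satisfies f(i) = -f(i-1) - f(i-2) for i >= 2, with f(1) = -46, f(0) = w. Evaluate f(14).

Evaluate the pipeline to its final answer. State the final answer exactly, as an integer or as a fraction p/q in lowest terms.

Step 1: cross terms: (-20*-32 - 37*-24)=1528, (37*5 - -9*-32)=-103, (-9*-24 - -20*5)=316; twice the area = |1741| = 1741; area = 1741/2; boundary points = 1 + 1 + 1 = 3; strictly interior points = area - boundary/2 + 1 = 870; answer 870
Step 2: W1 = 870; w = -1; f(2) = -1*(-46) - 1*(-1) = 47; iterating: f(2)=47, f(3)=-1, f(4)=-46, f(5)=47, f(6)=-1, f(7)=-46, f(8)=47, f(9)=-1, f(10)=-46, f(11)=47, f(12)=-1, f(13)=-46, f(14)=47; answer 47

47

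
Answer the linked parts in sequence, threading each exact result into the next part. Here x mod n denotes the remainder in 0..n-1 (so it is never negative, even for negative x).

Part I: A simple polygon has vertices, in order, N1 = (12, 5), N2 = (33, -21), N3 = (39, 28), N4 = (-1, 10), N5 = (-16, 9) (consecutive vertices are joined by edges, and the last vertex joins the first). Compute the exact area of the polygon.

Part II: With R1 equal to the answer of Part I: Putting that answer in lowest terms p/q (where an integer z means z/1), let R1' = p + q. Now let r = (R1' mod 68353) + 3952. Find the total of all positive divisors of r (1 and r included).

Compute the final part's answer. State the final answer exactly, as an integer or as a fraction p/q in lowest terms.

8892

Part I: cross terms: (12*-21 - 33*5)=-417, (33*28 - 39*-21)=1743, (39*10 - -1*28)=418, (-1*9 - -16*10)=151, (-16*5 - 12*9)=-188; twice the area = |1707| = 1707; area = 1707/2; answer 1707/2
Part II: R1 = 1707/2; threaded value p + q = 1709; r = 5661; 5661 = 3^2 * 17 * 37; sigma = (1 + 3 + 9) * (1 + 17) * (1 + 37) = 13 * 18 * 38 = 8892; answer 8892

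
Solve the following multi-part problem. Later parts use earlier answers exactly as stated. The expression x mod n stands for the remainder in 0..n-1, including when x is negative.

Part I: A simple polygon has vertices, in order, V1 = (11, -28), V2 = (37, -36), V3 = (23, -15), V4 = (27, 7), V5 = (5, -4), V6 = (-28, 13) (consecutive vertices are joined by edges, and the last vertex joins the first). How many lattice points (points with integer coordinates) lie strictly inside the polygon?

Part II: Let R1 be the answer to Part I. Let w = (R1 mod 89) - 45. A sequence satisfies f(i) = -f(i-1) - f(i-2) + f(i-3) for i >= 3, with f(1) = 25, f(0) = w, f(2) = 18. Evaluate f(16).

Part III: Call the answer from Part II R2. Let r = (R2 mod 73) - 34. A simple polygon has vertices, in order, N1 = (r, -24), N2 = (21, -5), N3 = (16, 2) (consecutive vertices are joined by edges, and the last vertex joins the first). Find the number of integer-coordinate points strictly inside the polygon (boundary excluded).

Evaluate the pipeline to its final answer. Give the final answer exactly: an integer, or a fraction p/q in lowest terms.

Part I: cross terms: (11*-36 - 37*-28)=640, (37*-15 - 23*-36)=273, (23*7 - 27*-15)=566, (27*-4 - 5*7)=-143, (5*13 - -28*-4)=-47, (-28*-28 - 11*13)=641; twice the area = |1930| = 1930; area = 965; boundary points = 2 + 7 + 2 + 11 + 1 + 1 = 24; strictly interior points = area - boundary/2 + 1 = 954; answer 954
Part II: R1 = 954; w = 19; f(3) = -1*(18) - 1*(25) + 1*(19) = -24; iterating: f(3)=-24, f(4)=31, f(5)=11, f(6)=-66, f(7)=86, f(8)=-9, f(9)=-143, f(10)=238, f(11)=-104, f(12)=-277, f(13)=619, f(14)=-446, f(15)=-450, f(16)=1515; answer 1515
Part III: R2 = 1515; r = 21; cross terms: (21*-5 - 21*-24)=399, (21*2 - 16*-5)=122, (16*-24 - 21*2)=-426; twice the area = |95| = 95; area = 95/2; boundary points = 19 + 1 + 1 = 21; strictly interior points = area - boundary/2 + 1 = 38; answer 38

38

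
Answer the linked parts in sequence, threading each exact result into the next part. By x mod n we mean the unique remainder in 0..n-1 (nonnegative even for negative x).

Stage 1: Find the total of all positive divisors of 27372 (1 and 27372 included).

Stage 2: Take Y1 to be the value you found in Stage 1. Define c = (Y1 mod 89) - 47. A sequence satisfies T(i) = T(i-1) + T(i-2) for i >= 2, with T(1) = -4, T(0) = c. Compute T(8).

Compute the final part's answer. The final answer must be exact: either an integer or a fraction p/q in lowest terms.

Stage 1: 27372 = 2^2 * 3 * 2281; sigma = (1 + 2 + 4) * (1 + 3) * (1 + 2281) = 7 * 4 * 2282 = 63896; answer 63896
Stage 2: Y1 = 63896; c = 36; T(2) = 1*(-4) + 1*(36) = 32; iterating: T(2)=32, T(3)=28, T(4)=60, T(5)=88, T(6)=148, T(7)=236, T(8)=384; answer 384

384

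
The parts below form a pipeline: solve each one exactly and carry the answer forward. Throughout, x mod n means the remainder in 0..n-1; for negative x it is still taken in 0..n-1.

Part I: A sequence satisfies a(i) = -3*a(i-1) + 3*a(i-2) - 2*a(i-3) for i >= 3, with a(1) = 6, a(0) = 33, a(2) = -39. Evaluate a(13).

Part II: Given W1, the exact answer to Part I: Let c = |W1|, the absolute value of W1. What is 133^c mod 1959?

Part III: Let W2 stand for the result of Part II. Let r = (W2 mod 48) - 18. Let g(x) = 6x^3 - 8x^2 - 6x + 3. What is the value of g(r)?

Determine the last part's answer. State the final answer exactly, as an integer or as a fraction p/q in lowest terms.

-31685

Part I: a(3) = -3*(-39) + 3*(6) - 2*(33) = 69; iterating: a(3)=69, a(4)=-336, a(5)=1293, a(6)=-5025, a(7)=19626, a(8)=-76539, a(9)=298545, a(10)=-1164504, a(11)=4542225, a(12)=-17717277, a(13)=69107514; answer 69107514
Part II: W1 = 69107514; c = 69107514; squarings mod 1959: 133^1=133, 133^2=58, 133^4=1405, 133^8=1312, 133^16=1342, 133^32=643, 133^64=100, 133^128=205, 133^256=886, 133^512=1396, 133^1024=1570, 133^2048=478, 133^4096=1240, 133^8192=1744, 133^16384=1168, 133^32768=760, 133^65536=1654, 133^131072=952, 133^262144=1246, 133^524288=988, 133^1048576=562, 133^2097152=445, 133^4194304=166, 133^8388608=130, 133^16777216=1228, 133^33554432=1513, 133^67108864=1057; 133^69107514 = 133^2 * 133^8 * 133^16 * 133^32 * 133^256 * 133^512 * 133^1024 * 133^2048 * 133^4096 * 133^8192 * 133^16384 * 133^131072 * 133^262144 * 133^524288 * 133^1048576 * 133^67108864 = 625 (mod 1959); answer 625
Part III: W2 = 625; r = -17; 6*(-17)^3 - 8*(-17)^2 - 6*(-17)^1 + 3 = (-29478) + (-2312) + (102) + (3) = -31685; answer -31685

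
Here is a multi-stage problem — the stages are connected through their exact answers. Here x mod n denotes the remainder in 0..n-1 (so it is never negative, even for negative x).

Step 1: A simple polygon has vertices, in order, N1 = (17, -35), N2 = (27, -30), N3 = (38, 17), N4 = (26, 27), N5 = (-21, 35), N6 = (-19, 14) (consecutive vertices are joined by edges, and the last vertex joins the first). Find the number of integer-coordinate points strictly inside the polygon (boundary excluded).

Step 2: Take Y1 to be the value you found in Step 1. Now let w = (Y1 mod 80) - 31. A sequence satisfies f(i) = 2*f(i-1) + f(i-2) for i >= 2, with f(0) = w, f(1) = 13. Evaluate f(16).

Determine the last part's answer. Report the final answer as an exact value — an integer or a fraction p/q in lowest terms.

8266091

Step 1: cross terms: (17*-30 - 27*-35)=435, (27*17 - 38*-30)=1599, (38*27 - 26*17)=584, (26*35 - -21*27)=1477, (-21*14 - -19*35)=371, (-19*-35 - 17*14)=427; twice the area = |4893| = 4893; area = 4893/2; boundary points = 5 + 1 + 2 + 1 + 1 + 1 = 11; strictly interior points = area - boundary/2 + 1 = 2442; answer 2442
Step 2: Y1 = 2442; w = 11; f(2) = 2*(13) + 1*(11) = 37; iterating: f(2)=37, f(3)=87, f(4)=211, f(5)=509, f(6)=1229, f(7)=2967, f(8)=7163, f(9)=17293, f(10)=41749, f(11)=100791, f(12)=243331, f(13)=587453, f(14)=1418237, f(15)=3423927, f(16)=8266091; answer 8266091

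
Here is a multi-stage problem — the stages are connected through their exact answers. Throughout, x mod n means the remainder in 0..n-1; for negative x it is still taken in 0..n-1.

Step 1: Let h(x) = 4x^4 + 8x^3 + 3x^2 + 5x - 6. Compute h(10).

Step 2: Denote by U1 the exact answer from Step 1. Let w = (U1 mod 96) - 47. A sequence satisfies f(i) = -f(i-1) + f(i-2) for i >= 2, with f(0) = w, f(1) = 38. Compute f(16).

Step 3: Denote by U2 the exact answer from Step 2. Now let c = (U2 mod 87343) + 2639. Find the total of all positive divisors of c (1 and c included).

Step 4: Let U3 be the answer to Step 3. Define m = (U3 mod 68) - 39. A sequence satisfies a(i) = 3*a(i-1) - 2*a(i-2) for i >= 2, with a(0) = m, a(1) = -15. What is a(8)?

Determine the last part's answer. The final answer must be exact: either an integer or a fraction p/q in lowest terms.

5065

Step 1: 4*(10)^4 + 8*(10)^3 + 3*(10)^2 + 5*(10)^1 - 6 = (40000) + (8000) + (300) + (50) + (-6) = 48344; answer 48344
Step 2: U1 = 48344; w = 9; f(2) = -1*(38) + 1*(9) = -29; iterating: f(2)=-29, f(3)=67, f(4)=-96, f(5)=163, f(6)=-259, f(7)=422, f(8)=-681, f(9)=1103, f(10)=-1784, f(11)=2887, f(12)=-4671, f(13)=7558, f(14)=-12229, f(15)=19787, f(16)=-32016; answer -32016
Step 3: U2 = -32016; c = 57966; 57966 = 2 * 3 * 9661; sigma = (1 + 2) * (1 + 3) * (1 + 9661) = 3 * 4 * 9662 = 115944; answer 115944
Step 4: U3 = 115944; m = -35; a(2) = 3*(-15) - 2*(-35) = 25; iterating: a(2)=25, a(3)=105, a(4)=265, a(5)=585, a(6)=1225, a(7)=2505, a(8)=5065; answer 5065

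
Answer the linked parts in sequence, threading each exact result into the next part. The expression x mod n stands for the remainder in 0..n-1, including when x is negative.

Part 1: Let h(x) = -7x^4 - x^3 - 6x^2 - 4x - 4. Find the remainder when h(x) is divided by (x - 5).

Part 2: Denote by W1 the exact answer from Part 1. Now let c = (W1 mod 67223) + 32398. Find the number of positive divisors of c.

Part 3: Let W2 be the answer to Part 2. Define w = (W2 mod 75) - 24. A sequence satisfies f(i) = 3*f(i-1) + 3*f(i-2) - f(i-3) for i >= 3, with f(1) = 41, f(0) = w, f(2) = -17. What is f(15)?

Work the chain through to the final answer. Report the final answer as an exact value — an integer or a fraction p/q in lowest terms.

Part 1: remainder = value at the root: -7*(5)^4 - 1*(5)^3 - 6*(5)^2 - 4*(5)^1 - 4 = (-4375) + (-125) + (-150) + (-20) + (-4) = -4674; answer -4674
Part 2: W1 = -4674; c = 94947; 94947 = 3 * 31649; number of divisors = (1+1) * (1+1) = 4; answer 4
Part 3: W2 = 4; w = -20; f(3) = 3*(-17) + 3*(41) - 1*(-20) = 92; iterating: f(3)=92, f(4)=184, f(5)=845, f(6)=2995, f(7)=11336, f(8)=42148, f(9)=157457, f(10)=587479, f(11)=2192660, f(12)=8182960, f(13)=30539381, f(14)=113974363, f(15)=425358272; answer 425358272

425358272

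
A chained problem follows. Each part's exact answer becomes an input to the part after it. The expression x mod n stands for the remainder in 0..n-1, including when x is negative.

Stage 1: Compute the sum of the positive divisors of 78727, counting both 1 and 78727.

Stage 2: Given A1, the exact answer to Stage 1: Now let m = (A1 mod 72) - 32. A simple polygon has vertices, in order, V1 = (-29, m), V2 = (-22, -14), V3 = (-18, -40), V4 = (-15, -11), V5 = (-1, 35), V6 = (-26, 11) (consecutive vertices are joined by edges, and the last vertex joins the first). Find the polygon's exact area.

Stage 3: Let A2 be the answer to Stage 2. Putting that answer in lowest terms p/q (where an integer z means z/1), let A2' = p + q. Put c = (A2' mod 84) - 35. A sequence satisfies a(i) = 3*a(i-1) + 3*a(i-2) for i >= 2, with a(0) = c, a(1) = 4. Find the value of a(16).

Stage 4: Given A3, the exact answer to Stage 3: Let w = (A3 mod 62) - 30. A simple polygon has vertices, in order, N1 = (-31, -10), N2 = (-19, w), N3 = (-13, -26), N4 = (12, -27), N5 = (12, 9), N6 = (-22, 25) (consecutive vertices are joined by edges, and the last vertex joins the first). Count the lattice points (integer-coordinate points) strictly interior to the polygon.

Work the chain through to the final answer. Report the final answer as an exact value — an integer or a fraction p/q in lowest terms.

Stage 1: 78727 = 11 * 17 * 421; sigma = (1 + 11) * (1 + 17) * (1 + 421) = 12 * 18 * 422 = 91152; answer 91152
Stage 2: A1 = 91152; m = -32; cross terms: (-29*-14 - -22*-32)=-298, (-22*-40 - -18*-14)=628, (-18*-11 - -15*-40)=-402, (-15*35 - -1*-11)=-536, (-1*11 - -26*35)=899, (-26*-32 - -29*11)=1151; twice the area = |1442| = 1442; area = 721; answer 721
Stage 3: A2 = 721; threaded value p + q = 722; c = 15; a(2) = 3*(4) + 3*(15) = 57; iterating: a(2)=57, a(3)=183, a(4)=720, a(5)=2709, a(6)=10287, a(7)=38988, a(8)=147825, a(9)=560439, a(10)=2124792, a(11)=8055693, a(12)=30541455, a(13)=115791444, a(14)=438998697, a(15)=1664370423, a(16)=6310107360; answer 6310107360
Stage 4: A3 = 6310107360; w = -20; cross terms: (-31*-20 - -19*-10)=430, (-19*-26 - -13*-20)=234, (-13*-27 - 12*-26)=663, (12*9 - 12*-27)=432, (12*25 - -22*9)=498, (-22*-10 - -31*25)=995; twice the area = |3252| = 3252; area = 1626; boundary points = 2 + 6 + 1 + 36 + 2 + 1 = 48; strictly interior points = area - boundary/2 + 1 = 1603; answer 1603

1603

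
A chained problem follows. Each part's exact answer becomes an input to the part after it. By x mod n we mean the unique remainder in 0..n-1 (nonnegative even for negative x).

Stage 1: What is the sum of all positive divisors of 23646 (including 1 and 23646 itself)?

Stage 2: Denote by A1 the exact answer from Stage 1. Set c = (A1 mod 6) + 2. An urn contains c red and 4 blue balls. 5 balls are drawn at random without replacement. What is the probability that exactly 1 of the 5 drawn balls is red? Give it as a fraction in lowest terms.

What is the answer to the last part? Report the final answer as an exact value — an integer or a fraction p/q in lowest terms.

1/3

Stage 1: 23646 = 2 * 3 * 7 * 563; sigma = (1 + 2) * (1 + 3) * (1 + 7) * (1 + 563) = 3 * 4 * 8 * 564 = 54144; answer 54144
Stage 2: A1 = 54144; c = 2; total draws C(6,5) = 6; favorable C(2,1)*C(4,4) = 2; P = 1/3; answer 1/3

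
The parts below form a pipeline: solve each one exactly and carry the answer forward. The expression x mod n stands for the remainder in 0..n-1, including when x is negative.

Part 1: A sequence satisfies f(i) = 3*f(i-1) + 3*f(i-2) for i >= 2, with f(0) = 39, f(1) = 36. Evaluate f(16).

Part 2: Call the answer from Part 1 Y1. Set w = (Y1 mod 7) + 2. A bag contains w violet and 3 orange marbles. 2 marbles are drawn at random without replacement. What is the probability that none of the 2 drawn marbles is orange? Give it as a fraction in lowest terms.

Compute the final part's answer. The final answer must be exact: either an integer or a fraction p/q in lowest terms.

5/12

Part 1: f(2) = 3*(36) + 3*(39) = 225; iterating: f(2)=225, f(3)=783, f(4)=3024, f(5)=11421, f(6)=43335, f(7)=164268, f(8)=622809, f(9)=2361231, f(10)=8952120, f(11)=33940053, f(12)=128676519, f(13)=487849716, f(14)=1849578705, f(15)=7012285263, f(16)=26585591904; answer 26585591904
Part 2: Y1 = 26585591904; w = 6; total draws C(9,2) = 36; favorable C(6,2) = 15; P = 5/12; answer 5/12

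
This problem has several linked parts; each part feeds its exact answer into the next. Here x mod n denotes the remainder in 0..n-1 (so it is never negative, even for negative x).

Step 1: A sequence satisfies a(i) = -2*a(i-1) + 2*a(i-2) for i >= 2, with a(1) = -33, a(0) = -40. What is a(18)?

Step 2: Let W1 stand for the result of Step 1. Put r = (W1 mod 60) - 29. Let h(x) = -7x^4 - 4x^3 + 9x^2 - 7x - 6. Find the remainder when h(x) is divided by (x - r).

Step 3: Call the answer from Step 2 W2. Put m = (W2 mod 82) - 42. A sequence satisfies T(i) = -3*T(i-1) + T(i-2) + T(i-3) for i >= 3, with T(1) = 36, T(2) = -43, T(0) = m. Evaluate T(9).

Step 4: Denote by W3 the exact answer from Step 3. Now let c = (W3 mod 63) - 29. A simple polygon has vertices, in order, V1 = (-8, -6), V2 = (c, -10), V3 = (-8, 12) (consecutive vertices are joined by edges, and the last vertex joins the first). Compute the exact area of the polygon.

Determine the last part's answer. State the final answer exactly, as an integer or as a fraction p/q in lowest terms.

45

Step 1: a(2) = -2*(-33) + 2*(-40) = -14; iterating: a(2)=-14, a(3)=-38, a(4)=48, a(5)=-172, a(6)=440, a(7)=-1224, a(8)=3328, a(9)=-9104, a(10)=24864, a(11)=-67936, a(12)=185600, a(13)=-507072, a(14)=1385344, a(15)=-3784832, a(16)=10340352, a(17)=-28250368, a(18)=77181440; answer 77181440
Step 2: W1 = 77181440; r = -9; remainder = value at the root: -7*(-9)^4 - 4*(-9)^3 + 9*(-9)^2 - 7*(-9)^1 - 6 = (-45927) + (2916) + (729) + (63) + (-6) = -42225; answer -42225
Step 3: W2 = -42225; m = -37; T(3) = -3*(-43) + 1*(36) + 1*(-37) = 128; iterating: T(3)=128, T(4)=-391, T(5)=1258, T(6)=-4037, T(7)=12978, T(8)=-41713, T(9)=134080; answer 134080
Step 4: W3 = 134080; c = -13; cross terms: (-8*-10 - -13*-6)=2, (-13*12 - -8*-10)=-236, (-8*-6 - -8*12)=144; twice the area = |-90| = 90; area = 45; answer 45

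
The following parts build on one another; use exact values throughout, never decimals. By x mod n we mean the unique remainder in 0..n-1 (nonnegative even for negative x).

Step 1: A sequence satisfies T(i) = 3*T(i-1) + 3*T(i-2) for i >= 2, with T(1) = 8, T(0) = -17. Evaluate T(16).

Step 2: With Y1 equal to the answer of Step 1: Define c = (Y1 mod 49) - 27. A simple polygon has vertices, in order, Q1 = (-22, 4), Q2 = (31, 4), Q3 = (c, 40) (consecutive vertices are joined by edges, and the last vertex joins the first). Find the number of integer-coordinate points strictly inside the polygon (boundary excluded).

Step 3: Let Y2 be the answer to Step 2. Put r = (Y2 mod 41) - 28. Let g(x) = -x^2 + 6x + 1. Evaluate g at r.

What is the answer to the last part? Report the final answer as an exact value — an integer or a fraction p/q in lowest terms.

Step 1: T(2) = 3*(8) + 3*(-17) = -27; iterating: T(2)=-27, T(3)=-57, T(4)=-252, T(5)=-927, T(6)=-3537, T(7)=-13392, T(8)=-50787, T(9)=-192537, T(10)=-729972, T(11)=-2767527, T(12)=-10492497, T(13)=-39780072, T(14)=-150817707, T(15)=-571793337, T(16)=-2167833132; answer -2167833132
Step 2: Y1 = -2167833132; c = -2; cross terms: (-22*4 - 31*4)=-212, (31*40 - -2*4)=1248, (-2*4 - -22*40)=872; twice the area = |1908| = 1908; area = 954; boundary points = 53 + 3 + 4 = 60; strictly interior points = area - boundary/2 + 1 = 925; answer 925
Step 3: Y2 = 925; r = -5; -1*(-5)^2 + 6*(-5)^1 + 1 = (-25) + (-30) + (1) = -54; answer -54

-54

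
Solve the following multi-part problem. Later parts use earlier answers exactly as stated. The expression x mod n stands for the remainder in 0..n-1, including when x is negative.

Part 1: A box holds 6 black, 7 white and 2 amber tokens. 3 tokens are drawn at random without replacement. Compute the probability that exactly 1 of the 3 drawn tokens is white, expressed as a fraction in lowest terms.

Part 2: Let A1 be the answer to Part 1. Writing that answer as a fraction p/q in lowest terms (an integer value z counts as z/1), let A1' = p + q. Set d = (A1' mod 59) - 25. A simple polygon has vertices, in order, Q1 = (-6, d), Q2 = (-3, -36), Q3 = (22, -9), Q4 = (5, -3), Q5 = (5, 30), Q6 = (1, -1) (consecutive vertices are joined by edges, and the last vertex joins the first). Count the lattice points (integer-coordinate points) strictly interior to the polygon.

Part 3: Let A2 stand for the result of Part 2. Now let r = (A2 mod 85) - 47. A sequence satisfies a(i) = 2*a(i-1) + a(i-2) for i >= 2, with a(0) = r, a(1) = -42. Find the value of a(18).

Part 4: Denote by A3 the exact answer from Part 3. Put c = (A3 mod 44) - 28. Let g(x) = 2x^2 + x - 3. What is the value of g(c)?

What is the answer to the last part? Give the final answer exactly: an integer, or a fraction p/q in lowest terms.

1222

Part 1: total draws C(15,3) = 455; favorable C(7,1)*C(8,2) = 196; P = 28/65; answer 28/65
Part 2: A1 = 28/65; threaded value p + q = 93; d = 9; cross terms: (-6*-36 - -3*9)=243, (-3*-9 - 22*-36)=819, (22*-3 - 5*-9)=-21, (5*30 - 5*-3)=165, (5*-1 - 1*30)=-35, (1*9 - -6*-1)=3; twice the area = |1174| = 1174; area = 587; boundary points = 3 + 1 + 1 + 33 + 1 + 1 = 40; strictly interior points = area - boundary/2 + 1 = 568; answer 568
Part 3: A2 = 568; r = 11; a(2) = 2*(-42) + 1*(11) = -73; iterating: a(2)=-73, a(3)=-188, a(4)=-449, a(5)=-1086, a(6)=-2621, a(7)=-6328, a(8)=-15277, a(9)=-36882, a(10)=-89041, a(11)=-214964, a(12)=-518969, a(13)=-1252902, a(14)=-3024773, a(15)=-7302448, a(16)=-17629669, a(17)=-42561786, a(18)=-102753241; answer -102753241
Part 4: A3 = -102753241; c = -25; 2*(-25)^2 + 1*(-25)^1 - 3 = (1250) + (-25) + (-3) = 1222; answer 1222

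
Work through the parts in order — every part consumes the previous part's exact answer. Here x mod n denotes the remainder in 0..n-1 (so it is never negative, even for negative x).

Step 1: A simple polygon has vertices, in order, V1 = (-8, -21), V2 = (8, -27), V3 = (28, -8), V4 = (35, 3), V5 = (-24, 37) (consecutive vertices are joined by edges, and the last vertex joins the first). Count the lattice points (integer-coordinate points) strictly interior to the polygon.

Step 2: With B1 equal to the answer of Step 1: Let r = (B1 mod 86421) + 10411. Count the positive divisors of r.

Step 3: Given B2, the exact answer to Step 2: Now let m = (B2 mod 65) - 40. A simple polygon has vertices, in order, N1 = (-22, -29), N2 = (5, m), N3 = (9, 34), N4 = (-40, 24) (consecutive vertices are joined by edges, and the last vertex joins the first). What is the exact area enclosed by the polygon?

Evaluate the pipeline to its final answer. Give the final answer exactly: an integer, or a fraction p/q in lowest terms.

4447/2

Step 1: cross terms: (-8*-27 - 8*-21)=384, (8*-8 - 28*-27)=692, (28*3 - 35*-8)=364, (35*37 - -24*3)=1367, (-24*-21 - -8*37)=800; twice the area = |3607| = 3607; area = 3607/2; boundary points = 2 + 1 + 1 + 1 + 2 = 7; strictly interior points = area - boundary/2 + 1 = 1801; answer 1801
Step 2: B1 = 1801; r = 12212; 12212 = 2^2 * 43 * 71; number of divisors = (2+1) * (1+1) * (1+1) = 12; answer 12
Step 3: B2 = 12; m = -28; cross terms: (-22*-28 - 5*-29)=761, (5*34 - 9*-28)=422, (9*24 - -40*34)=1576, (-40*-29 - -22*24)=1688; twice the area = |4447| = 4447; area = 4447/2; answer 4447/2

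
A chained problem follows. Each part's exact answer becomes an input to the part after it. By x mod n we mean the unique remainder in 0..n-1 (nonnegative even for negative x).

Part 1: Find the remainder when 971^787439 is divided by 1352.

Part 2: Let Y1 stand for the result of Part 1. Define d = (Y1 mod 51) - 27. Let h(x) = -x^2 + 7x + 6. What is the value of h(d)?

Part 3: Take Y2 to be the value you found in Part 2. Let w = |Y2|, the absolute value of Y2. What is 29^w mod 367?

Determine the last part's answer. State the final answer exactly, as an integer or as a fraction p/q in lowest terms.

Part 1: squarings mod 1352: 971^1=971, 971^2=497, 971^4=945, 971^8=705, 971^16=841, 971^32=185, 971^64=425, 971^128=809, 971^256=113, 971^512=601, 971^1024=217, 971^2048=1121, 971^4096=633, 971^8192=497, 971^16384=945, 971^32768=705, 971^65536=841, 971^131072=185, 971^262144=425, 971^524288=809; 971^787439 = 971^1 * 971^2 * 971^4 * 971^8 * 971^32 * 971^64 * 971^128 * 971^256 * 971^512 * 971^262144 * 971^524288 = 419 (mod 1352); answer 419
Part 2: Y1 = 419; d = -16; -1*(-16)^2 + 7*(-16)^1 + 6 = (-256) + (-112) + (6) = -362; answer -362
Part 3: Y2 = -362; w = 362; squarings mod 367: 29^1=29, 29^2=107, 29^4=72, 29^8=46, 29^16=281, 29^32=56, 29^64=200, 29^128=364, 29^256=9; 29^362 = 29^2 * 29^8 * 29^32 * 29^64 * 29^256 = 209 (mod 367); answer 209

209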